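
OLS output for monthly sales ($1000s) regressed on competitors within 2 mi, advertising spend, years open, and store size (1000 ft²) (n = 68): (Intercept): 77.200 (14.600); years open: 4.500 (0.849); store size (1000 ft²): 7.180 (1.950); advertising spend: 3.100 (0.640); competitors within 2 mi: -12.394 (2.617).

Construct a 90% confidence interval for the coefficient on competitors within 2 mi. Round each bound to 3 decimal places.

Read off: b = -12.394, SE = 2.617 for competitors within 2 mi.
df = n − k − 1 = 68 − 4 − 1 = 63.
t* = t_{0.05, 63} = 1.669402.
Margin = t* × SE = 1.669402 × 2.617 = 4.36883.
CI: -12.394 ± 4.36883 → (-16.763, -8.025).

(-16.763, -8.025)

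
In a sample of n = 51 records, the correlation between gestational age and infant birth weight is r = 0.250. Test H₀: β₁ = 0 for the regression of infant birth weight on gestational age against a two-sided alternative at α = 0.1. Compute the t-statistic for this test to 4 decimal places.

t = r·√(n − 2)/√(1 − r²) = 0.250·√49/√0.9375 = 1.8074.
df = n − 2 = 49.
Two-sided p ≈ 0.0768, which is < 0.1, so reject H₀.
There is evidence of a linear association between gestational age and infant birth weight.

t = 1.8074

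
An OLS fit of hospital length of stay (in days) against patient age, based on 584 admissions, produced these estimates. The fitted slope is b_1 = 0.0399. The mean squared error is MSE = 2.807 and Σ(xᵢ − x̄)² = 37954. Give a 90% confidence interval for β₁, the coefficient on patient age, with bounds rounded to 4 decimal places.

(0.0257, 0.0541)

SE(b_1) = √(MSE/Sₓₓ) = √(2.807/37954) = 0.00859988.
df = n − 2 = 582.
t* = t_{0.05, 582} = 1.647476.
Margin = t* × SE = 1.647476 × 0.00859988 = 0.014168.
CI: 0.0399 ± 0.014168 → (0.0257, 0.0541).
With 90% confidence, each one-unit increase in patient age is associated with a change of between 0.0257 and 0.0541 days in hospital length of stay.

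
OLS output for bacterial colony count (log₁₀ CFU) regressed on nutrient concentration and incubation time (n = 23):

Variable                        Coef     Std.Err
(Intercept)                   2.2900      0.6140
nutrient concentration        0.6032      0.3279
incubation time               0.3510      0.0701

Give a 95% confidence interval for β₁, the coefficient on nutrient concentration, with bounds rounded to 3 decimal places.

(-0.081, 1.287)

Read off: b = 0.6032, SE = 0.3279 for nutrient concentration.
df = n − k − 1 = 23 − 2 − 1 = 20.
t* = t_{0.025, 20} = 2.085963.
Margin = t* × SE = 2.085963 × 0.3279 = 0.68399.
CI: 0.6032 ± 0.68399 → (-0.081, 1.287).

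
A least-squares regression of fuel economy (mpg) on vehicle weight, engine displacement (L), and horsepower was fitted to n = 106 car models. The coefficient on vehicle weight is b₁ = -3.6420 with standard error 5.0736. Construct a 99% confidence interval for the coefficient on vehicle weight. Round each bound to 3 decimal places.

(-16.960, 9.676)

df = n − k − 1 = 106 − 3 − 1 = 102.
t* = t_{0.005, 102} = 2.624891.
Margin = t* × SE = 2.624891 × 5.0736 = 13.31765.
CI: -3.6420 ± 13.31765 → (-16.960, 9.676).
With 99% confidence, each one-unit increase in vehicle weight is associated with a change of between -16.960 and 9.676 mpg in fuel economy, holding the other predictors fixed.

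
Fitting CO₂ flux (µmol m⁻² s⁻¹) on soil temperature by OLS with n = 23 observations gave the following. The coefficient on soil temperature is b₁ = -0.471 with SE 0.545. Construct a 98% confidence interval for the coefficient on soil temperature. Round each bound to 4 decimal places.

(-1.8431, 0.9011)

df = n − 2 = 23 − 2 = 21.
t* = t_{0.01, 21} = 2.517648.
Margin = t* × SE = 2.517648 × 0.545 = 1.372118.
CI: -0.471 ± 1.372118 → (-1.8431, 0.9011).
With 98% confidence, each one-unit increase in soil temperature is associated with a change of between -1.8431 and 0.9011 µmol m⁻² s⁻¹ in CO₂ flux.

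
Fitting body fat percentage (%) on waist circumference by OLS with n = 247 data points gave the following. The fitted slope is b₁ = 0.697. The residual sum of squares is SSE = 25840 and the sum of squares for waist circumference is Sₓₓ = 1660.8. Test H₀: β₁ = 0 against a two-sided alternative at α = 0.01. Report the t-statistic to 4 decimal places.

t = 2.7658

MSE = SSE/(n − 2) = 25840/245 = 105.469.
SE(b₁) = √(MSE/Sₓₓ) = √(105.469/1660.8) = 0.252002.
t = 0.697 / 0.252002 = 2.7658.
df = n − 2 = 245.
Two-sided p ≈ 0.0061, which is < 0.01, so reject H₀.
There is evidence that waist circumference is associated with body fat percentage.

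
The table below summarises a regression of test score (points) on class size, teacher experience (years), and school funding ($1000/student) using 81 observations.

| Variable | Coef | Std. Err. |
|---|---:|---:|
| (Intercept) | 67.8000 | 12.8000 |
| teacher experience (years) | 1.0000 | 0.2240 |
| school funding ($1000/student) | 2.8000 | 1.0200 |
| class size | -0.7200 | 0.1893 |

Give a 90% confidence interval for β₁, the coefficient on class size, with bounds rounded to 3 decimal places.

Read off: b = -0.7200, SE = 0.1893 for class size.
df = n − k − 1 = 81 − 3 − 1 = 77.
t* = t_{0.05, 77} = 1.664885.
Margin = t* × SE = 1.664885 × 0.1893 = 0.31516.
CI: -0.7200 ± 0.31516 → (-1.035, -0.405).

(-1.035, -0.405)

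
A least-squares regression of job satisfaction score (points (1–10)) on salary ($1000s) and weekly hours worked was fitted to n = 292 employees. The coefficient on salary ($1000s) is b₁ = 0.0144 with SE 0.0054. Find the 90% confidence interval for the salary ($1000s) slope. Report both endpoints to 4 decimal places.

df = n − k − 1 = 292 − 2 − 1 = 289.
t* = t_{0.05, 289} = 1.650143.
Margin = t* × SE = 1.650143 × 0.0054 = 0.008911.
CI: 0.0144 ± 0.008911 → (0.0055, 0.0233).
With 90% confidence, each one-unit increase in salary ($1000s) is associated with a change of between 0.0055 and 0.0233 points (1–10) in job satisfaction score, holding the other predictors fixed.

(0.0055, 0.0233)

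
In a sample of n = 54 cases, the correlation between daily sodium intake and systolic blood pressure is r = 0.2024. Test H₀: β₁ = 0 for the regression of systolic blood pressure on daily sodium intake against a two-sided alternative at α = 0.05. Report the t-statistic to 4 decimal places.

t = r·√(n − 2)/√(1 − r²) = 0.2024·√52/√0.959034 = 1.4904.
df = n − 2 = 52.
Two-sided p ≈ 0.1422, which is ≥ 0.05, so fail to reject H₀.
The data do not give significant evidence of a linear association between daily sodium intake and systolic blood pressure.

t = 1.4904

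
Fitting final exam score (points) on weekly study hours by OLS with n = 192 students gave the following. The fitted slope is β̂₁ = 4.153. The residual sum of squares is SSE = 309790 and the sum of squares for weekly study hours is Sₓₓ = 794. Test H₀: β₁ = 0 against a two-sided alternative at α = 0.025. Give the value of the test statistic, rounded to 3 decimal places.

MSE = SSE/(n − 2) = 309790/190 = 1630.47.
SE(β̂₁) = √(MSE/Sₓₓ) = √(1630.47/794) = 1.433.
t = 4.153 / 1.433 = 2.898.
df = n − 2 = 190.
Two-sided p ≈ 0.0042, which is < 0.025, so reject H₀.
There is evidence that weekly study hours is associated with final exam score.

t = 2.898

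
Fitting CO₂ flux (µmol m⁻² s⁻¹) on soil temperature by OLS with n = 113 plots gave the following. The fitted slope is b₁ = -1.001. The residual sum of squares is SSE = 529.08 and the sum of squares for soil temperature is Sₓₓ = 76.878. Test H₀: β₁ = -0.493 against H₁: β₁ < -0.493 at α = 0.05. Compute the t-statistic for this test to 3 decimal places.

MSE = SSE/(n − 2) = 529.08/111 = 4.76649.
SE(b₁) = √(MSE/Sₓₓ) = √(4.76649/76.878) = 0.248999.
t = (-1.001 − (-0.493)) / 0.248999 = -2.040.
df = n − 2 = 111.
One-sided p ≈ 0.0219, which is < 0.05, so reject H₀.
There is evidence that the true slope on soil temperature is below -0.493 µmol m⁻² s⁻¹ per unit.

t = -2.040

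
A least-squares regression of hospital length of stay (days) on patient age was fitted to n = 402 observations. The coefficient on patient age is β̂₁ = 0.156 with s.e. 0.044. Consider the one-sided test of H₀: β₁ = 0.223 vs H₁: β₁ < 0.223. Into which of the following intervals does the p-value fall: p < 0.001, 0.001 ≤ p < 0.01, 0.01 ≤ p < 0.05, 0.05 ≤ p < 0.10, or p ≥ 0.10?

0.05 ≤ p < 0.10

t = (0.156 − 0.223) / 0.044 = -1.523.
df = n − 2 = 402 − 2 = 400.
One-sided p = P(T_{400} < t) ≈ 0.0643.
So 0.05 ≤ p < 0.10.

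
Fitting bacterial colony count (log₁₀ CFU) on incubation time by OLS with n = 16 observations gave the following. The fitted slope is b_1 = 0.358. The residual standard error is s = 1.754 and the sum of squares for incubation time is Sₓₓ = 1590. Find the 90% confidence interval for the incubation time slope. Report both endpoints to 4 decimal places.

SE(b_1) = s/√Sₓₓ = 1.754/√1590 = 0.0439877.
df = n − 2 = 14.
t* = t_{0.05, 14} = 1.76131.
Margin = t* × SE = 1.76131 × 0.0439877 = 0.077476.
CI: 0.358 ± 0.077476 → (0.2805, 0.4355).
With 90% confidence, each one-unit increase in incubation time is associated with a change of between 0.2805 and 0.4355 log₁₀ CFU in bacterial colony count.

(0.2805, 0.4355)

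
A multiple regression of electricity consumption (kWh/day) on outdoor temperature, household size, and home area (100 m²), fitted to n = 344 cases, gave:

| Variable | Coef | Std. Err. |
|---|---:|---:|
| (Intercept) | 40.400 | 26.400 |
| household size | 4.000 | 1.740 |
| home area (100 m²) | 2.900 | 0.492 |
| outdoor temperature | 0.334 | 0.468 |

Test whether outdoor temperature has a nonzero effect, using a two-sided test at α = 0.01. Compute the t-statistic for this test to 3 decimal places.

Read off: b = 0.334, SE = 0.468 for outdoor temperature.
H₀: β₁ = 0 vs H₁: β₁ ≠ 0.
t = 0.334 / 0.468 = 0.714.
df = n − k − 1 = 344 − 3 − 1 = 340.
Two-sided p ≈ 0.4759, which is ≥ 0.01, so fail to reject H₀.
The data do not give significant evidence of an association between outdoor temperature and electricity consumption, after adjusting for the other predictors.

t = 0.714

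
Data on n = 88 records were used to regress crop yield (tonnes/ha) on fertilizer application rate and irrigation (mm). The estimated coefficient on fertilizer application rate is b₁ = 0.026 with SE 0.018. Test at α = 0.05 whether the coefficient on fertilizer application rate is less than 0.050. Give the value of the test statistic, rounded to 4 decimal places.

t = -1.3333

H₀: β₁ = 0.050 vs H₁: β₁ < 0.050.
t = (b₁ − β₁⁰)/SE = (0.026 − 0.050) / 0.018 = -1.3333.
df = n − k − 1 = 88 − 2 − 1 = 85.
One-sided p ≈ 0.0930, which is ≥ 0.05, so fail to reject H₀.
The data do not give significant evidence that the true slope on fertilizer application rate is below 0.050 tonnes/ha per unit, holding the other predictors fixed.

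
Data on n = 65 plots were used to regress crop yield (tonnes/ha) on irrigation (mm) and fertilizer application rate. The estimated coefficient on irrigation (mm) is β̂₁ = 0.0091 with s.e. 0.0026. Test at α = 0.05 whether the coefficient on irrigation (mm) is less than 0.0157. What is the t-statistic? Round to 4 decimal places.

t = -2.5385

H₀: β₁ = 0.0157 vs H₁: β₁ < 0.0157.
t = (β̂₁ − β₁⁰)/SE = (0.0091 − 0.0157) / 0.0026 = -2.5385.
df = n − k − 1 = 65 − 2 − 1 = 62.
One-sided p ≈ 0.0068, which is < 0.05, so reject H₀.
There is evidence that the true slope on irrigation (mm) is below 0.0157 tonnes/ha per unit, holding the other predictors fixed.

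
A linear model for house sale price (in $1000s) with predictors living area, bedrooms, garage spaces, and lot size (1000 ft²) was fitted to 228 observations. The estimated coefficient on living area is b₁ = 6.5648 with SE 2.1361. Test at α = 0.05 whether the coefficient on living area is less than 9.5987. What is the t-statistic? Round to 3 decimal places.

t = -1.420

H₀: β₁ = 9.5987 vs H₁: β₁ < 9.5987.
t = (b₁ − β₁⁰)/SE = (6.5648 − 9.5987) / 2.1361 = -1.420.
df = n − k − 1 = 228 − 4 − 1 = 223.
One-sided p ≈ 0.0785, which is ≥ 0.05, so fail to reject H₀.
The data do not give significant evidence that the true slope on living area is below 9.5987 $1000s per unit, holding the other predictors fixed.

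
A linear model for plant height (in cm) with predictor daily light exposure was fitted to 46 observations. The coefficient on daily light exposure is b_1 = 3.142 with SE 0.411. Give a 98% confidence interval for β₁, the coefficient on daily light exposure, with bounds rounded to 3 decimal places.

(2.150, 4.134)

df = n − 2 = 46 − 2 = 44.
t* = t_{0.01, 44} = 2.414134.
Margin = t* × SE = 2.414134 × 0.411 = 0.99221.
CI: 3.142 ± 0.99221 → (2.150, 4.134).
With 98% confidence, each one-unit increase in daily light exposure is associated with a change of between 2.150 and 4.134 cm in plant height.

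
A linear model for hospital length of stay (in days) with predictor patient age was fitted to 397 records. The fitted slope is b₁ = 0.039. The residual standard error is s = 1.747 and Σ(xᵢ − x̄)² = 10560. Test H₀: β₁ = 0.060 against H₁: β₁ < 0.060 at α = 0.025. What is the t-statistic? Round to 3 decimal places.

t = -1.235

SE(b₁) = s/√Sₓₓ = 1.747/√10560 = 0.0170005.
t = (0.039 − 0.060) / 0.0170005 = -1.235.
df = n − 2 = 395.
One-sided p ≈ 0.1087, which is ≥ 0.025, so fail to reject H₀.
The data do not give significant evidence that the true slope on patient age is below 0.060 days per unit.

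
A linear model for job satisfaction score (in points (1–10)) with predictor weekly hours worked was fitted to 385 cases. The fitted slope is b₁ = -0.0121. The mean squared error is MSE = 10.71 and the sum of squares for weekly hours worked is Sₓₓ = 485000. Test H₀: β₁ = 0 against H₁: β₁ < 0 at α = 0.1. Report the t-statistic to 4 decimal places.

SE(b₁) = √(MSE/Sₓₓ) = √(10.71/485000) = 0.0046992.
t = -0.0121 / 0.0046992 = -2.5749.
df = n − 2 = 383.
One-sided p ≈ 0.0052, which is < 0.1, so reject H₀.
There is evidence that the true slope on weekly hours worked is negative.

t = -2.5749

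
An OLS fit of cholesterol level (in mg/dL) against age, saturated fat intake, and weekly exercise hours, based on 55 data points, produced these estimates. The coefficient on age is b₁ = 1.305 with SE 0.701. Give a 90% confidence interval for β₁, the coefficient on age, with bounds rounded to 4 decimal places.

df = n − k − 1 = 55 − 3 − 1 = 51.
t* = t_{0.05, 51} = 1.675285.
Margin = t* × SE = 1.675285 × 0.701 = 1.174375.
CI: 1.305 ± 1.174375 → (0.1306, 2.4794).
With 90% confidence, each one-unit increase in age is associated with a change of between 0.1306 and 2.4794 mg/dL in cholesterol level, holding the other predictors fixed.

(0.1306, 2.4794)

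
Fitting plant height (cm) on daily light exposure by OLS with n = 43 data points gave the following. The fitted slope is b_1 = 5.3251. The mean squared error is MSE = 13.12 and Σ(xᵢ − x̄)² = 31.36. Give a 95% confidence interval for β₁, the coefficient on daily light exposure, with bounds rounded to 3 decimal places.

SE(b_1) = √(MSE/Sₓₓ) = √(13.12/31.36) = 0.646813.
df = n − 2 = 41.
t* = t_{0.025, 41} = 2.019541.
Margin = t* × SE = 2.019541 × 0.646813 = 1.30627.
CI: 5.3251 ± 1.30627 → (4.019, 6.631).
With 95% confidence, each one-unit increase in daily light exposure is associated with a change of between 4.019 and 6.631 cm in plant height.

(4.019, 6.631)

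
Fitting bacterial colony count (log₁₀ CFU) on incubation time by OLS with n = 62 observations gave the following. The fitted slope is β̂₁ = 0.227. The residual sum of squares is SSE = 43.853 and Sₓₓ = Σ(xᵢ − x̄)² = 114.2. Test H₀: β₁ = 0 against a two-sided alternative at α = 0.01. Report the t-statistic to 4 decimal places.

MSE = SSE/(n − 2) = 43.853/60 = 0.730883.
SE(β̂₁) = √(MSE/Sₓₓ) = √(0.730883/114.2) = 0.0800002.
t = 0.227 / 0.0800002 = 2.8375.
df = n − 2 = 60.
Two-sided p ≈ 0.0062, which is < 0.01, so reject H₀.
There is evidence that incubation time is associated with bacterial colony count.

t = 2.8375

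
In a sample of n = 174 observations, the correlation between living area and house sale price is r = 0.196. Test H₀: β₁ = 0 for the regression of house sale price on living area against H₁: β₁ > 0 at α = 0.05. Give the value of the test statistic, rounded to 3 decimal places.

t = 2.621

t = r·√(n − 2)/√(1 − r²) = 0.196·√172/√0.961584 = 2.621.
df = n − 2 = 172.
One-sided p ≈ 0.0048, which is < 0.05, so reject H₀.
There is evidence of a linear association between living area and house sale price.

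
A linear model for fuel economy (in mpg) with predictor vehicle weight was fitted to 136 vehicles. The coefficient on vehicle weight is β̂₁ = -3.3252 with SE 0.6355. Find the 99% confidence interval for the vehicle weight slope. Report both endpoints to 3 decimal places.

(-4.986, -1.665)

df = n − 2 = 136 − 2 = 134.
t* = t_{0.005, 134} = 2.613017.
Margin = t* × SE = 2.613017 × 0.6355 = 1.66057.
CI: -3.3252 ± 1.66057 → (-4.986, -1.665).
With 99% confidence, each one-unit increase in vehicle weight is associated with a change of between -4.986 and -1.665 mpg in fuel economy.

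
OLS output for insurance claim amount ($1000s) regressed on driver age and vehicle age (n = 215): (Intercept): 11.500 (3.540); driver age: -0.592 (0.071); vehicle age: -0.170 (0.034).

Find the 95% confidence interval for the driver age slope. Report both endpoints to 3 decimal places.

(-0.732, -0.452)

Read off: b = -0.592, SE = 0.071 for driver age.
df = n − k − 1 = 215 − 2 − 1 = 212.
t* = t_{0.025, 212} = 1.971217.
Margin = t* × SE = 1.971217 × 0.071 = 0.13996.
CI: -0.592 ± 0.13996 → (-0.732, -0.452).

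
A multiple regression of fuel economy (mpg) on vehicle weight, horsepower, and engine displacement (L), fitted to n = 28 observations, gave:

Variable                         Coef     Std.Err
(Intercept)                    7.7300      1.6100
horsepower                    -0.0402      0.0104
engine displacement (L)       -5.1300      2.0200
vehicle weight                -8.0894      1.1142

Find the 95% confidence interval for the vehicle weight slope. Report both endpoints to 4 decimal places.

(-10.3890, -5.7898)

Read off: b = -8.0894, SE = 1.1142 for vehicle weight.
df = n − k − 1 = 28 − 3 − 1 = 24.
t* = t_{0.025, 24} = 2.063899.
Margin = t* × SE = 2.063899 × 1.1142 = 2.299596.
CI: -8.0894 ± 2.299596 → (-10.3890, -5.7898).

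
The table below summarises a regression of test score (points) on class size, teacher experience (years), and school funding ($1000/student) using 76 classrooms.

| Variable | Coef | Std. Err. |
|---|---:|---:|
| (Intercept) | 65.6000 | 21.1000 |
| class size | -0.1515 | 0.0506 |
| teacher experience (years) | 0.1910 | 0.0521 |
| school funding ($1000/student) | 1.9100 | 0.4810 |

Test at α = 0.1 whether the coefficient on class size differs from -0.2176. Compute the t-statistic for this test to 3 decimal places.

Read off: b = -0.1515, SE = 0.0506 for class size.
H₀: β₁ = -0.2176 vs H₁: β₁ ≠ -0.2176.
t = (-0.1515 − (-0.2176)) / 0.0506 = 1.306.
df = n − k − 1 = 76 − 3 − 1 = 72.
Two-sided p ≈ 0.1956, which is ≥ 0.1, so fail to reject H₀.
The data are consistent with a true slope of -0.2176 points per unit of class size, holding the other predictors fixed.

t = 1.306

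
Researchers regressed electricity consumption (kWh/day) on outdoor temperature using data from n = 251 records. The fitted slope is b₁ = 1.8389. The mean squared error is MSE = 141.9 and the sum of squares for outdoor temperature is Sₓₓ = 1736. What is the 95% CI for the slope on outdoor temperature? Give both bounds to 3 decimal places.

(1.276, 2.402)

SE(b₁) = √(MSE/Sₓₓ) = √(141.9/1736) = 0.285901.
df = n − 2 = 249.
t* = t_{0.025, 249} = 1.969537.
Margin = t* × SE = 1.969537 × 0.285901 = 0.56309.
CI: 1.8389 ± 0.56309 → (1.276, 2.402).
With 95% confidence, each one-unit increase in outdoor temperature is associated with a change of between 1.276 and 2.402 kWh/day in electricity consumption.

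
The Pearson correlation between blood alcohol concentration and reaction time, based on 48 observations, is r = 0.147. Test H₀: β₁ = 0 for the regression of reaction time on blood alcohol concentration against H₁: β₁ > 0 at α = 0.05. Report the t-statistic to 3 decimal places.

t = r·√(n − 2)/√(1 − r²) = 0.147·√46/√0.978391 = 1.008.
df = n − 2 = 46.
One-sided p ≈ 0.1594, which is ≥ 0.05, so fail to reject H₀.
The data do not give significant evidence of a linear association between blood alcohol concentration and reaction time.

t = 1.008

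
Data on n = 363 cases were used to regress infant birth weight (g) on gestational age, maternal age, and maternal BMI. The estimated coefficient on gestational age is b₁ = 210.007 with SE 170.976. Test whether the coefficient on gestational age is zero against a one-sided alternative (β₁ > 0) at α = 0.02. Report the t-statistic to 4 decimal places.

t = 1.2283

H₀: β₁ = 0 vs H₁: β₁ > 0.
t = (b₁ − β₁⁰)/SE = 210.007 / 170.976 = 1.2283.
df = n − k − 1 = 363 − 3 − 1 = 359.
One-sided p ≈ 0.1101, which is ≥ 0.02, so fail to reject H₀.
The data do not give significant evidence that the true slope on gestational age is positive, holding the other predictors fixed.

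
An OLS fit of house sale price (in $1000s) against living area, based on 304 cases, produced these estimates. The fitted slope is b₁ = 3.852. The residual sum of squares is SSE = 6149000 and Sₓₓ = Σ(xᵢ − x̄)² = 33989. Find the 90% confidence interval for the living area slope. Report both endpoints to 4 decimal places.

MSE = SSE/(n − 2) = 6149000/302 = 20360.9.
SE(b₁) = √(MSE/Sₓₓ) = √(20360.9/33989) = 0.77398.
df = n − 2 = 302.
t* = t_{0.05, 302} = 1.649915.
Margin = t* × SE = 1.649915 × 0.77398 = 1.277001.
CI: 3.852 ± 1.277001 → (2.5750, 5.1290).
With 90% confidence, each one-unit increase in living area is associated with a change of between 2.5750 and 5.1290 $1000s in house sale price.

(2.5750, 5.1290)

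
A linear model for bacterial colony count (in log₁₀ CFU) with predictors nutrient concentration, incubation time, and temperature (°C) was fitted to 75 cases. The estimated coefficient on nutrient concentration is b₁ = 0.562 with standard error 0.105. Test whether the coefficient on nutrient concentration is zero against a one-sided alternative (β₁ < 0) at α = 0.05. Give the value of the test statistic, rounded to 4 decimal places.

H₀: β₁ = 0 vs H₁: β₁ < 0.
t = (b₁ − β₁⁰)/SE = 0.562 / 0.105 = 5.3524.
df = n − k − 1 = 75 − 3 − 1 = 71.
One-sided p ≈ 1.0000, which is ≥ 0.05, so fail to reject H₀.
The data do not give significant evidence that the true slope on nutrient concentration is negative, holding the other predictors fixed.

t = 5.3524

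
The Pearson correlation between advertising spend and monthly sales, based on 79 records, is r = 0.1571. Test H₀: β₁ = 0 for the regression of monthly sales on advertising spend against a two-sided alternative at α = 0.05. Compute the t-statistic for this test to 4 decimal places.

t = r·√(n − 2)/√(1 − r²) = 0.1571·√77/√0.97532 = 1.3959.
df = n − 2 = 77.
Two-sided p ≈ 0.1668, which is ≥ 0.05, so fail to reject H₀.
The data do not give significant evidence of a linear association between advertising spend and monthly sales.

t = 1.3959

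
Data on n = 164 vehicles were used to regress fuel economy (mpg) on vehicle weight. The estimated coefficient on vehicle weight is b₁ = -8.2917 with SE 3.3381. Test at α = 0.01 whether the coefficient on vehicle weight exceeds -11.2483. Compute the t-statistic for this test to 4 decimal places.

t = 0.8857

H₀: β₁ = -11.2483 vs H₁: β₁ > -11.2483.
t = (b₁ − β₁⁰)/SE = (-8.2917 − (-11.2483)) / 3.3381 = 0.8857.
df = n − 2 = 164 − 2 = 162.
One-sided p ≈ 0.1885, which is ≥ 0.01, so fail to reject H₀.
The data do not give significant evidence that the true slope on vehicle weight exceeds -11.2483 mpg per unit.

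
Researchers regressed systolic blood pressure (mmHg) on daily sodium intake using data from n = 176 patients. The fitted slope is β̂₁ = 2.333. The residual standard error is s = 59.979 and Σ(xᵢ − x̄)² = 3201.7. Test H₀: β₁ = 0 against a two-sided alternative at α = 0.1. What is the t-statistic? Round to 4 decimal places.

t = 2.2009

SE(β̂₁) = s/√Sₓₓ = 59.979/√3201.7 = 1.06001.
t = 2.333 / 1.06001 = 2.2009.
df = n − 2 = 174.
Two-sided p ≈ 0.0291, which is < 0.1, so reject H₀.
There is evidence that daily sodium intake is associated with systolic blood pressure.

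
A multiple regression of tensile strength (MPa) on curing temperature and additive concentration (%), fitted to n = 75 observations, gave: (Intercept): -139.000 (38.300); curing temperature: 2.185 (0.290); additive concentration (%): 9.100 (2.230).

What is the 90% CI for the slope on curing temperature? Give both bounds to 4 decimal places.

Read off: b = 2.185, SE = 0.290 for curing temperature.
df = n − k − 1 = 75 − 2 − 1 = 72.
t* = t_{0.05, 72} = 1.666294.
Margin = t* × SE = 1.666294 × 0.290 = 0.483225.
CI: 2.185 ± 0.483225 → (1.7018, 2.6682).

(1.7018, 2.6682)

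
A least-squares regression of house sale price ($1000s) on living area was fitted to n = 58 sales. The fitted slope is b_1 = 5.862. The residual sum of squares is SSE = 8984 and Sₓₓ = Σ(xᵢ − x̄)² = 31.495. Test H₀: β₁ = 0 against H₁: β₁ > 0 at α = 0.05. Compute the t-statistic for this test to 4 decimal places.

t = 2.5973

MSE = SSE/(n − 2) = 8984/56 = 160.429.
SE(b_1) = √(MSE/Sₓₓ) = √(160.429/31.495) = 2.25694.
t = 5.862 / 2.25694 = 2.5973.
df = n − 2 = 56.
One-sided p ≈ 0.0060, which is < 0.05, so reject H₀.
There is evidence that the true slope on living area is positive.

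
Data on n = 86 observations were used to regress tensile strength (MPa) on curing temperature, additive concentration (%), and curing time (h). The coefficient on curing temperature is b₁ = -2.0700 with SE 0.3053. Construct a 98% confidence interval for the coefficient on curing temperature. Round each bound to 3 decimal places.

df = n − k − 1 = 86 − 3 − 1 = 82.
t* = t_{0.01, 82} = 2.372687.
Margin = t* × SE = 2.372687 × 0.3053 = 0.72438.
CI: -2.0700 ± 0.72438 → (-2.794, -1.346).
With 98% confidence, each one-unit increase in curing temperature is associated with a change of between -2.794 and -1.346 MPa in tensile strength, holding the other predictors fixed.

(-2.794, -1.346)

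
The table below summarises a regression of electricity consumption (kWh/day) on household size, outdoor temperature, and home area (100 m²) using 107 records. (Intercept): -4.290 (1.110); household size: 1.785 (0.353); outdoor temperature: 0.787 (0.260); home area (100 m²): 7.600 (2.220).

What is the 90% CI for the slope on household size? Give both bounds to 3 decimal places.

(1.199, 2.371)

Read off: b = 1.785, SE = 0.353 for household size.
df = n − k − 1 = 107 − 3 − 1 = 103.
t* = t_{0.05, 103} = 1.659782.
Margin = t* × SE = 1.659782 × 0.353 = 0.58590.
CI: 1.785 ± 0.58590 → (1.199, 2.371).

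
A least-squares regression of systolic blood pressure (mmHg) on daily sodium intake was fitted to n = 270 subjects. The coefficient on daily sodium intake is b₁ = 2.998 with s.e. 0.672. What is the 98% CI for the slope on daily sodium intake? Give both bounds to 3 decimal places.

df = n − 2 = 270 − 2 = 268.
t* = t_{0.01, 268} = 2.340342.
Margin = t* × SE = 2.340342 × 0.672 = 1.57271.
CI: 2.998 ± 1.57271 → (1.425, 4.571).
With 98% confidence, each one-unit increase in daily sodium intake is associated with a change of between 1.425 and 4.571 mmHg in systolic blood pressure.

(1.425, 4.571)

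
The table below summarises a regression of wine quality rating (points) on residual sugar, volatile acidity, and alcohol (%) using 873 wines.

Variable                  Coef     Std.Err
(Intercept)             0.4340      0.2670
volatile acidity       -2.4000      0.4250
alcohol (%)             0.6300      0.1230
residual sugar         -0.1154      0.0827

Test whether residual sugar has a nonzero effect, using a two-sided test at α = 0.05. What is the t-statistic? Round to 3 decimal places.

Read off: b = -0.1154, SE = 0.0827 for residual sugar.
H₀: β₁ = 0 vs H₁: β₁ ≠ 0.
t = -0.1154 / 0.0827 = -1.395.
df = n − k − 1 = 873 − 3 − 1 = 869.
Two-sided p ≈ 0.1633, which is ≥ 0.05, so fail to reject H₀.
The data do not give significant evidence of an association between residual sugar and wine quality rating, after adjusting for the other predictors.

t = -1.395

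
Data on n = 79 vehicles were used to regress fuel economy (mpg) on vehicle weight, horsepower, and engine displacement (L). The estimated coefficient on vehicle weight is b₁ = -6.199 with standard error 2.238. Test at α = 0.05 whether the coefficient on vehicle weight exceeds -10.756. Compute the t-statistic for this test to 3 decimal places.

H₀: β₁ = -10.756 vs H₁: β₁ > -10.756.
t = (b₁ − β₁⁰)/SE = (-6.199 − (-10.756)) / 2.238 = 2.036.
df = n − k − 1 = 79 − 3 − 1 = 75.
One-sided p ≈ 0.0226, which is < 0.05, so reject H₀.
There is evidence that the true slope on vehicle weight exceeds -10.756 mpg per unit, holding the other predictors fixed.

t = 2.036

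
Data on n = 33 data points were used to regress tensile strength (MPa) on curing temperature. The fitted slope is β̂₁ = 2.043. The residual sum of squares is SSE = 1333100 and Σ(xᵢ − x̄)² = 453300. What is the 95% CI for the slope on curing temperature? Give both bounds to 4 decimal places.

(1.4148, 2.6712)

MSE = SSE/(n − 2) = 1333100/31 = 43003.2.
SE(β̂₁) = √(MSE/Sₓₓ) = √(43003.2/453300) = 0.308005.
df = n − 2 = 31.
t* = t_{0.025, 31} = 2.039513.
Margin = t* × SE = 2.039513 × 0.308005 = 0.628180.
CI: 2.043 ± 0.628180 → (1.4148, 2.6712).
With 95% confidence, each one-unit increase in curing temperature is associated with a change of between 1.4148 and 2.6712 MPa in tensile strength.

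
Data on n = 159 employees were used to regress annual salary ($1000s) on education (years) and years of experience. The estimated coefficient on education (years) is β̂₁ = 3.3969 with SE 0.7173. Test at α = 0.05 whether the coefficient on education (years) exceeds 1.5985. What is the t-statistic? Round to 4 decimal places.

t = 2.5072

H₀: β₁ = 1.5985 vs H₁: β₁ > 1.5985.
t = (β̂₁ − β₁⁰)/SE = (3.3969 − 1.5985) / 0.7173 = 2.5072.
df = n − k − 1 = 159 − 2 − 1 = 156.
One-sided p ≈ 0.0066, which is < 0.05, so reject H₀.
There is evidence that the true slope on education (years) exceeds 1.5985 $1000s per unit, holding the other predictors fixed.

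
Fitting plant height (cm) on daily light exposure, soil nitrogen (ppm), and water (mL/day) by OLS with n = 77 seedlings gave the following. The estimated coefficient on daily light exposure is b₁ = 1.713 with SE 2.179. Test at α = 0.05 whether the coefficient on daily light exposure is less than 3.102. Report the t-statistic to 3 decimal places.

t = -0.637

H₀: β₁ = 3.102 vs H₁: β₁ < 3.102.
t = (b₁ − β₁⁰)/SE = (1.713 − 3.102) / 2.179 = -0.637.
df = n − k − 1 = 77 − 3 − 1 = 73.
One-sided p ≈ 0.2629, which is ≥ 0.05, so fail to reject H₀.
The data do not give significant evidence that the true slope on daily light exposure is below 3.102 cm per unit, holding the other predictors fixed.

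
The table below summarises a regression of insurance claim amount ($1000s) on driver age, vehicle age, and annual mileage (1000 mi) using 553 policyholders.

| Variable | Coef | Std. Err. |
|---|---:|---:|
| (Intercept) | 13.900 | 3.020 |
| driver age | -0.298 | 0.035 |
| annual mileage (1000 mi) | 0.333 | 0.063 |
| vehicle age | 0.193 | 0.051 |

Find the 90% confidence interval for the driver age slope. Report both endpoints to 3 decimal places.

Read off: b = -0.298, SE = 0.035 for driver age.
df = n − k − 1 = 553 − 3 − 1 = 549.
t* = t_{0.05, 549} = 1.647634.
Margin = t* × SE = 1.647634 × 0.035 = 0.05767.
CI: -0.298 ± 0.05767 → (-0.356, -0.240).

(-0.356, -0.240)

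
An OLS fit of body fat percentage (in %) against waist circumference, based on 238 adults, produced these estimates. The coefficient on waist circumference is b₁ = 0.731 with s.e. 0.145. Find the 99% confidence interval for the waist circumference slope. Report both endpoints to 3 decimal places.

(0.354, 1.108)

df = n − 2 = 238 − 2 = 236.
t* = t_{0.005, 236} = 2.596822.
Margin = t* × SE = 2.596822 × 0.145 = 0.37654.
CI: 0.731 ± 0.37654 → (0.354, 1.108).
With 99% confidence, each one-unit increase in waist circumference is associated with a change of between 0.354 and 1.108 % in body fat percentage.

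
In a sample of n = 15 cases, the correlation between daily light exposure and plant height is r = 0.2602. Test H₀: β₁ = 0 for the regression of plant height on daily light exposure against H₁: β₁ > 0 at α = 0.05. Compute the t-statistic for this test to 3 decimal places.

t = r·√(n − 2)/√(1 − r²) = 0.2602·√13/√0.932296 = 0.972.
df = n − 2 = 13.
One-sided p ≈ 0.1745, which is ≥ 0.05, so fail to reject H₀.
The data do not give significant evidence of a linear association between daily light exposure and plant height.

t = 0.972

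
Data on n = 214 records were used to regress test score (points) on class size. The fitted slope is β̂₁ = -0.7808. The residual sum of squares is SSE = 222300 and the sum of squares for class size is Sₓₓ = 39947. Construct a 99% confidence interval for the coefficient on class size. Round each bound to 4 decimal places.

(-1.2019, -0.3597)

MSE = SSE/(n − 2) = 222300/212 = 1048.58.
SE(β̂₁) = √(MSE/Sₓₓ) = √(1048.58/39947) = 0.162017.
df = n − 2 = 212.
t* = t_{0.005, 212} = 2.599218.
Margin = t* × SE = 2.599218 × 0.162017 = 0.421117.
CI: -0.7808 ± 0.421117 → (-1.2019, -0.3597).
With 99% confidence, each one-unit increase in class size is associated with a change of between -1.2019 and -0.3597 points in test score.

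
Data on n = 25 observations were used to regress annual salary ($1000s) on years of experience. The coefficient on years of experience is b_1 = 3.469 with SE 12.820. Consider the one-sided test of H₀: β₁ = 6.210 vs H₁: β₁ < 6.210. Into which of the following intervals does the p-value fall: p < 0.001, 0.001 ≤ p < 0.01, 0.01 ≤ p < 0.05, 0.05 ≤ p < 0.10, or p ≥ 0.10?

p ≥ 0.10

t = (3.469 − 6.210) / 12.820 = -0.214.
df = n − 2 = 25 − 2 = 23.
One-sided p = P(T_{23} < t) ≈ 0.4163.
So p ≥ 0.10.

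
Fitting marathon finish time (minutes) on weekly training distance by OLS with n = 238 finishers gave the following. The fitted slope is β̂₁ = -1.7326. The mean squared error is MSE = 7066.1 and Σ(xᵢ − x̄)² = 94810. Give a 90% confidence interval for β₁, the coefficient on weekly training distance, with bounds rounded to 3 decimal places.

SE(β̂₁) = √(MSE/Sₓₓ) = √(7066.1/94810) = 0.273.
df = n − 2 = 236.
t* = t_{0.05, 236} = 1.651336.
Margin = t* × SE = 1.651336 × 0.273 = 0.45081.
CI: -1.7326 ± 0.45081 → (-2.183, -1.282).
With 90% confidence, each one-unit increase in weekly training distance is associated with a change of between -2.183 and -1.282 minutes in marathon finish time.

(-2.183, -1.282)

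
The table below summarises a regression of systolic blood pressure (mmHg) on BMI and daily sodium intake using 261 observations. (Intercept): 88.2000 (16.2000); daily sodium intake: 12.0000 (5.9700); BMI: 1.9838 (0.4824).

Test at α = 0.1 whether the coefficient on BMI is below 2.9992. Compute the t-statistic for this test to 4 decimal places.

Read off: b = 1.9838, SE = 0.4824 for BMI.
H₀: β₁ = 2.9992 vs H₁: β₁ < 2.9992.
t = (1.9838 − 2.9992) / 0.4824 = -2.1049.
df = n − k − 1 = 261 − 2 − 1 = 258.
One-sided p ≈ 0.0181, which is < 0.1, so reject H₀.
There is evidence that the true slope on BMI is below 2.9992 mmHg per unit, holding the other predictors fixed.

t = -2.1049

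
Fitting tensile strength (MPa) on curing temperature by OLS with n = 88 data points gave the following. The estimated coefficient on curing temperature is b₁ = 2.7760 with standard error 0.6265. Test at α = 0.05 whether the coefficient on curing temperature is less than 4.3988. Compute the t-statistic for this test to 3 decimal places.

t = -2.590

H₀: β₁ = 4.3988 vs H₁: β₁ < 4.3988.
t = (b₁ − β₁⁰)/SE = (2.7760 − 4.3988) / 0.6265 = -2.590.
df = n − 2 = 88 − 2 = 86.
One-sided p ≈ 0.0056, which is < 0.05, so reject H₀.
There is evidence that the true slope on curing temperature is below 4.3988 MPa per unit.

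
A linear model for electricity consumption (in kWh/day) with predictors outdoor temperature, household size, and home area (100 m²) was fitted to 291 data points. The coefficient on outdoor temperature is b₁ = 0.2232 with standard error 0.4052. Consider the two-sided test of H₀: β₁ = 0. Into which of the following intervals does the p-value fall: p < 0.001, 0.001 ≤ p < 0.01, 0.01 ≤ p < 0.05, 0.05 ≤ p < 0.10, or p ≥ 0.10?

p ≥ 0.10

t = 0.2232 / 0.4052 = 0.551.
df = n − k − 1 = 291 − 3 − 1 = 287.
Two-sided p = 2·P(T_{287} > |t|) ≈ 0.5822.
So p ≥ 0.10.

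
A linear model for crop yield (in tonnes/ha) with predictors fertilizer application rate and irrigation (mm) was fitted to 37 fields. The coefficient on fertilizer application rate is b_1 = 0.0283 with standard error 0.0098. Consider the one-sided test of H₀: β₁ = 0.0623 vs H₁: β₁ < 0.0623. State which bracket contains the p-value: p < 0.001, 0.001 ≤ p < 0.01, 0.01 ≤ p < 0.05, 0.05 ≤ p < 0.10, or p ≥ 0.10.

t = (0.0283 − 0.0623) / 0.0098 = -3.469.
df = n − k − 1 = 37 − 2 − 1 = 34.
One-sided p = P(T_{34} < t) ≈ 0.0007.
So p < 0.001.

p < 0.001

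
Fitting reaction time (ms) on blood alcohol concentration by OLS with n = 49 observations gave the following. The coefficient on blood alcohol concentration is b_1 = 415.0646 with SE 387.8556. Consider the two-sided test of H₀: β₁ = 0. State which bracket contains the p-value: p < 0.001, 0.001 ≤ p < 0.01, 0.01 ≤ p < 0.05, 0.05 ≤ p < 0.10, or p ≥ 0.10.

t = 415.0646 / 387.8556 = 1.070.
df = n − 2 = 49 − 2 = 47.
Two-sided p = 2·P(T_{47} > |t|) ≈ 0.2900.
So p ≥ 0.10.

p ≥ 0.10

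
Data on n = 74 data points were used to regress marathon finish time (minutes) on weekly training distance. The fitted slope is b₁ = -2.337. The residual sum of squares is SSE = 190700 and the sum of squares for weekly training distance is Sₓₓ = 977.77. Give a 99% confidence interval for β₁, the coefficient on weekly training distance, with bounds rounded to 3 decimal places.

(-6.692, 2.018)

MSE = SSE/(n − 2) = 190700/72 = 2648.61.
SE(b₁) = √(MSE/Sₓₓ) = √(2648.61/977.77) = 1.64585.
df = n − 2 = 72.
t* = t_{0.005, 72} = 2.645852.
Margin = t* × SE = 2.645852 × 1.64585 = 4.35468.
CI: -2.337 ± 4.35468 → (-6.692, 2.018).
With 99% confidence, each one-unit increase in weekly training distance is associated with a change of between -6.692 and 2.018 minutes in marathon finish time.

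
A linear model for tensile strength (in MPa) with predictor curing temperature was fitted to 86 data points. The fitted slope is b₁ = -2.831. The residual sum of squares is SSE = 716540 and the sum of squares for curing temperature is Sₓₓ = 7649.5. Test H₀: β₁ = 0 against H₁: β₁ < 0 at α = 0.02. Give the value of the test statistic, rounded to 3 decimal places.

MSE = SSE/(n − 2) = 716540/84 = 8530.24.
SE(b₁) = √(MSE/Sₓₓ) = √(8530.24/7649.5) = 1.056.
t = -2.831 / 1.056 = -2.681.
df = n − 2 = 84.
One-sided p ≈ 0.0044, which is < 0.02, so reject H₀.
There is evidence that the true slope on curing temperature is negative.

t = -2.681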